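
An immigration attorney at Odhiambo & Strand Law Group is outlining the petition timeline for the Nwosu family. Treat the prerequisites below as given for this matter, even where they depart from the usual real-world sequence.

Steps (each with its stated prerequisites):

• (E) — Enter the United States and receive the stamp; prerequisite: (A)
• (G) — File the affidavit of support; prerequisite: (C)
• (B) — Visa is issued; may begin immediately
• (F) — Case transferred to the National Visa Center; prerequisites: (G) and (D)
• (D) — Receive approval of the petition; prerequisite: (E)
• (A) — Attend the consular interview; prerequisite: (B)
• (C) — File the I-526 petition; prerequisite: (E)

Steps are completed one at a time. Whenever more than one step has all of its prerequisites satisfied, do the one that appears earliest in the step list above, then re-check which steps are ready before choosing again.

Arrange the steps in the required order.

(B) (A) (E) (D) (C) (G) (F)

(B) has no prerequisites → (B) first.
(A) needed (B), now all done → (A).
That leaves (E) as the only ready step → (E).
Ready: (D) and (C). (D) is listed earlier → (D).
That leaves (C) as the only ready step → (C).
That leaves (G) as the only ready step → (G).
(F) needed (G) and (D), now all done → (F).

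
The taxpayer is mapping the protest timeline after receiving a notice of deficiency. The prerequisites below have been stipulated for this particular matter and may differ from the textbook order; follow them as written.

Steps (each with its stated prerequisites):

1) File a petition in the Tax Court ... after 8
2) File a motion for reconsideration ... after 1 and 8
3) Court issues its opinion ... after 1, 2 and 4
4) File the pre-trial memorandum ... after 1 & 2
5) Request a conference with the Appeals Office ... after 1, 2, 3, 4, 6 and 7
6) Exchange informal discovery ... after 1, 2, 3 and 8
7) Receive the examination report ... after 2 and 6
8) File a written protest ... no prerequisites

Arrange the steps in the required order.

8, 1, 2, 4, 3, 6, 7, 5

8 has no prerequisites → 8 first.
1 needed 8, now all done → 1.
That leaves 2 as the only ready step → 2.
4 needed 1 and 2, now all done → 4.
3 is the only step now ready → 3.
6 needed 1, 2, 3 and 8, now all done → 6.
7 needed 2 and 6, now all done → 7.
5 is the only step now ready → 5.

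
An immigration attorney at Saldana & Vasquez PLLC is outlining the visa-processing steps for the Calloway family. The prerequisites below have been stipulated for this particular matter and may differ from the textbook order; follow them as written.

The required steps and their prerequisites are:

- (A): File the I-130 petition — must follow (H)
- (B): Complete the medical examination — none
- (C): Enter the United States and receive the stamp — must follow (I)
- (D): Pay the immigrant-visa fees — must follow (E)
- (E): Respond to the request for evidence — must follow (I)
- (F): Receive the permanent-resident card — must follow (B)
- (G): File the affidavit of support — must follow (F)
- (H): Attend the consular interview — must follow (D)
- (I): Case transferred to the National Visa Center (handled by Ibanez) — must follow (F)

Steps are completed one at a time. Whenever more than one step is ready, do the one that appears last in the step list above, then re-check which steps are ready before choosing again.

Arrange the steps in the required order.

(B) → (F) → (I) → (G) → (E) → (D) → (H) → (C) → (A)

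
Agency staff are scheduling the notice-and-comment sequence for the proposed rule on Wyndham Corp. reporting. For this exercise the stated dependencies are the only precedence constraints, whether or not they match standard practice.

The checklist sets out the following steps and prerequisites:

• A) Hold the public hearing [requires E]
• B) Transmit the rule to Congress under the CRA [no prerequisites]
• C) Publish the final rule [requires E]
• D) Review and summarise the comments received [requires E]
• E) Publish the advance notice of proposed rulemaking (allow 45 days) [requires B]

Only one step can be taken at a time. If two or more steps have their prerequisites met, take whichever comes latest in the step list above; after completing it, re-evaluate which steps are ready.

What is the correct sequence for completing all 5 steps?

B E D C A

Only B has no prerequisites, so it is first.
E needed B, now all done → E.
D, C and A are all available; D is listed later → D.
Ready: C and A. C is listed later → C.
A needed E, now all done → A.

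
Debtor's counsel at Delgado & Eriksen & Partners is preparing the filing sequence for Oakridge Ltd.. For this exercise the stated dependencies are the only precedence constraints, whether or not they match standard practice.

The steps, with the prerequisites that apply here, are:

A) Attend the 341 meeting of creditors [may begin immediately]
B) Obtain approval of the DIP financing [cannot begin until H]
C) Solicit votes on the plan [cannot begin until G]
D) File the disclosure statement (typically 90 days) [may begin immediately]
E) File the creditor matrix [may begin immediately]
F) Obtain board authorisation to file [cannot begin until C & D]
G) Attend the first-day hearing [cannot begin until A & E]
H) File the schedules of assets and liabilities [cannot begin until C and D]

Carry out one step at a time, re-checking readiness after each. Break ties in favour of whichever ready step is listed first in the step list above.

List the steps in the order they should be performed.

A D E G C F H B

A, D and E have no prerequisites; A is listed earlier, so A is first.
Now D and E have their prerequisites met. D is listed earlier, so D next.
E is the only step now ready → E.
Next only G has its prerequisites met → G.
Next only C has its prerequisites met → C.
Now F and H have their prerequisites met. F is listed earlier, so F next.
H is the only step now ready → H.
That leaves B as the only ready step → B.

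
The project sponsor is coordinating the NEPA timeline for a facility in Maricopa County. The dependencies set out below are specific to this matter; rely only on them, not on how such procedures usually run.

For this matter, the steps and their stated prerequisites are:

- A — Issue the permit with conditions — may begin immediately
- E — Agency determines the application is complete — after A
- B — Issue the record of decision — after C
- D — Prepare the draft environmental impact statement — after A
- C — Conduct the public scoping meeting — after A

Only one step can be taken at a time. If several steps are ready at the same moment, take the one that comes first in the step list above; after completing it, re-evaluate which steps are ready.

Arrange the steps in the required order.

Only A has no prerequisites, so it is first.
Now E, D and C have their prerequisites met. E is listed earlier, so E next.
Ready: D and C. D is listed earlier → D.
C needed A, now all done → C.
That leaves B as the only ready step → B.

A, E, D, C, B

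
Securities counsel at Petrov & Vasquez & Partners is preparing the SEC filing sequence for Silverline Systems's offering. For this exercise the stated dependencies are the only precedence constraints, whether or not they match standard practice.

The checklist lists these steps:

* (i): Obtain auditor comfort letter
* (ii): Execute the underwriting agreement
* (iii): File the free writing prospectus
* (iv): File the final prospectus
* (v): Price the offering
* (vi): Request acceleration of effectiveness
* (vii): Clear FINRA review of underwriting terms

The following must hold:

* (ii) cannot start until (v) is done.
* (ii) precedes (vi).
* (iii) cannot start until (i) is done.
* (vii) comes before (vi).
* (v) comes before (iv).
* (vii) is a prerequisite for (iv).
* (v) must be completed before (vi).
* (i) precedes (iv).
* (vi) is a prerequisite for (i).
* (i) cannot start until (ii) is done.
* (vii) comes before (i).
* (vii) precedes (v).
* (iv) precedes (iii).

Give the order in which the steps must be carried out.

(vii) → (v) → (ii) → (vi) → (i) → (iv) → (iii)

(vii) is the only step with nothing outstanding, so it goes first.
Next only (v) has its prerequisites met → (v).
(ii) needed (v), now all done → (ii).
(vi) needed (ii), (v) and (vii), now all done → (vi).
Next only (i) has its prerequisites met → (i).
(iv) needed (i), (v) and (vii), now all done → (iv).
(iii) needed (i) and (iv), now all done → (iii).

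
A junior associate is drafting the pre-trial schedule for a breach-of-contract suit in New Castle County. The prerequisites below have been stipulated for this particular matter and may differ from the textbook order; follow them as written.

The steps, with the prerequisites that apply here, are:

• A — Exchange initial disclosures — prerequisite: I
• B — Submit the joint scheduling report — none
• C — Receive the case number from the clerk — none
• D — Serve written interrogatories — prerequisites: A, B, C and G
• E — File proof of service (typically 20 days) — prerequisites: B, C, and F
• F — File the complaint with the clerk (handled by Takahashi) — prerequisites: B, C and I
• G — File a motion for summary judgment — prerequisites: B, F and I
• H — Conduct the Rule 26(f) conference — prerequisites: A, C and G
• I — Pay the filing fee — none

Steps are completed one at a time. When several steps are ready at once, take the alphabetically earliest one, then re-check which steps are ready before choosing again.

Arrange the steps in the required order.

B → C → I → A → F → E → G → D → H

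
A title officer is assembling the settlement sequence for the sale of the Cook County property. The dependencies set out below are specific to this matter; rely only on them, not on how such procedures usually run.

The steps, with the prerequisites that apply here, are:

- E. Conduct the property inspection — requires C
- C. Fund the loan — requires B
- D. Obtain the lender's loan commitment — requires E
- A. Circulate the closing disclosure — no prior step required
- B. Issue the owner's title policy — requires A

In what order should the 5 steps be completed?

A → B → C → E → D

Only A has no prerequisites, so it is first.
That leaves B as the only ready step → B.
Next only C has its prerequisites met → C.
Next only E has its prerequisites met → E.
D is the only step now ready → D.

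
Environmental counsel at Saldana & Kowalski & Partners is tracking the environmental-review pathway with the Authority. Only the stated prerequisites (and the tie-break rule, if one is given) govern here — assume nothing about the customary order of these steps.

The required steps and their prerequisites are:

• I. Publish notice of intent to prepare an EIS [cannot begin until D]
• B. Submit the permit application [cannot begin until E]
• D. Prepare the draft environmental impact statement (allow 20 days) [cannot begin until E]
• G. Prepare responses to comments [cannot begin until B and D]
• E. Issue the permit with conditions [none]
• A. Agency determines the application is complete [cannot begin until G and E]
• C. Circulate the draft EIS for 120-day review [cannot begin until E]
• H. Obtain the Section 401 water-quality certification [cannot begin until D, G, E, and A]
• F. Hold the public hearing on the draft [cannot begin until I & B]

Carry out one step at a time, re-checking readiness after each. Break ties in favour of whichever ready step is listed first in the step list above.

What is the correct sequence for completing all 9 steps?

E B D I G A C H F

E is the only step with nothing outstanding, so it goes first.
Now B, D and C have their prerequisites met. B is listed earlier, so B next.
Now D and C have their prerequisites met. D is listed earlier, so D next.
I and G now also ready, so the ready set is {I, G, C}; I is listed earlier → I.
F now also ready, so the ready set is {G, C, F}; G is listed earlier → G.
A, C and F are all available; A is listed earlier → A.
H now also ready, so the ready set is {C, H, F}; C is listed earlier → C.
Now H and F have their prerequisites met. H is listed earlier, so H next.
F needed I and B, now all done → F.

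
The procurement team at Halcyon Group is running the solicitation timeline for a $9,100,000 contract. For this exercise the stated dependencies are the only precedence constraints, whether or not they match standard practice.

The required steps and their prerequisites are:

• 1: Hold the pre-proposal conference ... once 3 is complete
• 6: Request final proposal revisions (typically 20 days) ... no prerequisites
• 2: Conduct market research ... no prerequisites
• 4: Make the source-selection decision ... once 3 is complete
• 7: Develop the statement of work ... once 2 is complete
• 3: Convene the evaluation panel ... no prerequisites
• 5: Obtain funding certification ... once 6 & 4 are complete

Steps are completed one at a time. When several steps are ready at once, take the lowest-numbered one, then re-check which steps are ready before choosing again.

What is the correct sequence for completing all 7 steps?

2, 3 and 6 have no prerequisites; 2 has the earlier label, so 2 is first.
Ready: 3, 6 and 7. 3 has the earlier label → 3.
1 and 4 now also ready, so the ready set is {1, 4, 6, 7}; 1 has the earlier label → 1.
Now 4, 6 and 7 have their prerequisites met. 4 has the earlier label, so 4 next.
Ready: 6 and 7. 6 has the earlier label → 6.
5 and 7 are both available; 5 has the earlier label → 5.
7 needed 2, now all done → 7.

2 3 1 4 6 5 7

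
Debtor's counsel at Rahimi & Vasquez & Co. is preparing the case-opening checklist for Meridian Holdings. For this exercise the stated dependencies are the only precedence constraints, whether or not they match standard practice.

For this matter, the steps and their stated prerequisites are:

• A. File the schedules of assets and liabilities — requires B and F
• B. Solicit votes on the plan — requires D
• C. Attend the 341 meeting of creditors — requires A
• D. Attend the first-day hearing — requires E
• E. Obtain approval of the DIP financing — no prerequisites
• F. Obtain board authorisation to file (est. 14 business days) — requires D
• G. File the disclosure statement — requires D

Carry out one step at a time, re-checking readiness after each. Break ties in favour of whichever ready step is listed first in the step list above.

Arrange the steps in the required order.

E is the only step with nothing outstanding, so it goes first.
That leaves D as the only ready step → D.
Now B, F and G have their prerequisites met. B is listed earlier, so B next.
Ready: F and G. F is listed earlier → F.
A now also ready, so the ready set is {A, G}; A is listed earlier → A.
C and G are both available; C is listed earlier → C.
G is the only step now ready → G.

E → D → B → F → A → C → G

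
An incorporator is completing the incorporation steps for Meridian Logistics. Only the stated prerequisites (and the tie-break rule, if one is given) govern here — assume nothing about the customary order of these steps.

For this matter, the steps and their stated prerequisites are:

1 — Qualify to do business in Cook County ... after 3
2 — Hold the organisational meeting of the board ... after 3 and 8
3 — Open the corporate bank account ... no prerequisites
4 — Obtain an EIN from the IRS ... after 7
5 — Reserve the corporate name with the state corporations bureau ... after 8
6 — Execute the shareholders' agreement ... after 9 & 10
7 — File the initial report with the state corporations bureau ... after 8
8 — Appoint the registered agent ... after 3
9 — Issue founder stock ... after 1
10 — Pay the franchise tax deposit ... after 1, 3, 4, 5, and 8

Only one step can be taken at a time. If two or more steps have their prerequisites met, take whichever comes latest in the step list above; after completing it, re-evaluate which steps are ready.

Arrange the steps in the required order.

Only 3 has no prerequisites, so it is first.
8 and 1 are both available; 8 is listed later → 8.
7, 5 and 2 now also ready, so the ready set is {7, 5, 2, 1}; 7 is listed later → 7.
Ready: 5, 4, 2 and 1. 5 is listed later → 5.
4, 2 and 1 are all available; 4 is listed later → 4.
Now 2 and 1 have their prerequisites met. 2 is listed later, so 2 next.
Next only 1 has its prerequisites met → 1.
10 and 9 are both available; 10 is listed later → 10.
That leaves 9 as the only ready step → 9.
6 needed 10 and 9, now all done → 6.

3, 8, 7, 5, 4, 2, 1, 10, 9, 6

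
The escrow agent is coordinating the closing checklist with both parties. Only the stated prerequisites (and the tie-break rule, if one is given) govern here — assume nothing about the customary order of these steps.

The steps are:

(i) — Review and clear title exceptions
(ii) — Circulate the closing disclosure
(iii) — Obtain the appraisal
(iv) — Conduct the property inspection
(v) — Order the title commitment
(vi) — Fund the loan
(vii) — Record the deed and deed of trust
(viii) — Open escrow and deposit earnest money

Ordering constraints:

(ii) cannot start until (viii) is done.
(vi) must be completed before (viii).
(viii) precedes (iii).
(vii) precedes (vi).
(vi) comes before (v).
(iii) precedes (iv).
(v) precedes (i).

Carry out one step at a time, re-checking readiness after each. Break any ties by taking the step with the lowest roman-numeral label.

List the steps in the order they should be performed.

(vii) (vi) (v) (i) (viii) (ii) (iii) (iv)

(vii) is the only step with nothing outstanding, so it goes first.
(vi) needed (vii), now all done → (vi).
(v) and (viii) are both available; (v) has the earlier label → (v).
(i) and (viii) are both available; (i) has the earlier label → (i).
(viii) needed (vi), now all done → (viii).
(ii) and (iii) are both available; (ii) has the earlier label → (ii).
(iii) needed (viii), now all done → (iii).
Next only (iv) has its prerequisites met → (iv).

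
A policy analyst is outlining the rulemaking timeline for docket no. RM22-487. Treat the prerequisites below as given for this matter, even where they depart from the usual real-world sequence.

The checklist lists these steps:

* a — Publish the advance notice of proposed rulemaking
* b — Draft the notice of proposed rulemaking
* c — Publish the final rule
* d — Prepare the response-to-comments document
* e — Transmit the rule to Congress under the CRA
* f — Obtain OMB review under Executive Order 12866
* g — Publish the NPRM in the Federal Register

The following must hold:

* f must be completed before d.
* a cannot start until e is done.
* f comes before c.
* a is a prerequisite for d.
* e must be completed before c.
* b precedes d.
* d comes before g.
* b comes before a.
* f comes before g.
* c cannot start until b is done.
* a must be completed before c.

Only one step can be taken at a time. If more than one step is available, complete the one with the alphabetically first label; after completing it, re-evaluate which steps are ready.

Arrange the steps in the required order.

b → e → a → f → c → d → g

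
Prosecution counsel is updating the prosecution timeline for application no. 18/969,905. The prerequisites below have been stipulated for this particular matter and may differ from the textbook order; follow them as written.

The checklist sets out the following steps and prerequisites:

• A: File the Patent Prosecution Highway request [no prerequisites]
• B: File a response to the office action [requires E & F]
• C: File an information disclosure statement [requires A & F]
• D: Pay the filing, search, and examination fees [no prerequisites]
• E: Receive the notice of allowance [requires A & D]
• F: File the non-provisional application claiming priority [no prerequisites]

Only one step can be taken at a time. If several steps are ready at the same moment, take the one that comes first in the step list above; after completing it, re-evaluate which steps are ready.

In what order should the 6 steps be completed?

A, D and F have no prerequisites; A is listed earlier, so A is first.
Ready: D and F. D is listed earlier → D.
Ready: E and F. E is listed earlier → E.
F is the only step now ready → F.
Now B and C have their prerequisites met. B is listed earlier, so B next.
That leaves C as the only ready step → C.

A, D, E, F, B, C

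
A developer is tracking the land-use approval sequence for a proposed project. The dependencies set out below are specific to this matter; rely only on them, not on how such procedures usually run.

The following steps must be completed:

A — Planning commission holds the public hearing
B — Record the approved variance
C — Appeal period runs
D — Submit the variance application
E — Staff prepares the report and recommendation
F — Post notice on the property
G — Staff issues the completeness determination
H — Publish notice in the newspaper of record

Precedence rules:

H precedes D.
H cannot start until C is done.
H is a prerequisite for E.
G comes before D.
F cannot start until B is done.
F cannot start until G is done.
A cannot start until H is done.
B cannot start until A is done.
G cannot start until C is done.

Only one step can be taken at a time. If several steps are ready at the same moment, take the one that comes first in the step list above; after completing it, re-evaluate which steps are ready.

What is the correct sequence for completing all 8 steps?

C → G → H → A → B → D → E → F

C is the only step with nothing outstanding, so it goes first.
Ready: G and H. G is listed earlier → G.
Next only H has its prerequisites met → H.
Now A, D and E have their prerequisites met. A is listed earlier, so A next.
B now also ready, so the ready set is {B, D, E}; B is listed earlier → B.
Ready: D, E and F. D is listed earlier → D.
E and F are both available; E is listed earlier → E.
F needed B and G, now all done → F.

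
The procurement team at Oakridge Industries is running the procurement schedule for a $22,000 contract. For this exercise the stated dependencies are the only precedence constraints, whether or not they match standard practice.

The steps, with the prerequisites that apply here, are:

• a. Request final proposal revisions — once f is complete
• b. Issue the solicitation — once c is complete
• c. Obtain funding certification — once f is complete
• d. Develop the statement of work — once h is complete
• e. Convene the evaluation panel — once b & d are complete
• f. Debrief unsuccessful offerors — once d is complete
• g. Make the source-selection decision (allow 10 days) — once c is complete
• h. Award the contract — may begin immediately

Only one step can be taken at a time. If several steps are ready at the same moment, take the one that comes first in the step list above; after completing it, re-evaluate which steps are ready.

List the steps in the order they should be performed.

h has no prerequisites → h first.
d needed h, now all done → d.
f is the only step now ready → f.
Now a and c have their prerequisites met. a is listed earlier, so a next.
Next only c has its prerequisites met → c.
Now b and g have their prerequisites met. b is listed earlier, so b next.
e now also ready, so the ready set is {e, g}; e is listed earlier → e.
Next only g has its prerequisites met → g.

h, d, f, a, c, b, e, g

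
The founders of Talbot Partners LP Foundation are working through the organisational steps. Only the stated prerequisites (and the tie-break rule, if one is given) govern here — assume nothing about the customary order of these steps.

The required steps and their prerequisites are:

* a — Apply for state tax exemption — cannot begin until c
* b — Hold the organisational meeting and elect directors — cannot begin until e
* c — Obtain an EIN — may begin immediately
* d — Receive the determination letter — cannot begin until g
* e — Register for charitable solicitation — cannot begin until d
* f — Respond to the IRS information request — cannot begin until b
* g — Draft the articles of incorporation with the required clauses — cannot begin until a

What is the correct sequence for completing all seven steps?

c, a, g, d, e, b, f

Only c has no prerequisites, so it is first.
Next only a has its prerequisites met → a.
g needed a, now all done → g.
Next only d has its prerequisites met → d.
e needed d, now all done → e.
b needed e, now all done → b.
f is the only step now ready → f.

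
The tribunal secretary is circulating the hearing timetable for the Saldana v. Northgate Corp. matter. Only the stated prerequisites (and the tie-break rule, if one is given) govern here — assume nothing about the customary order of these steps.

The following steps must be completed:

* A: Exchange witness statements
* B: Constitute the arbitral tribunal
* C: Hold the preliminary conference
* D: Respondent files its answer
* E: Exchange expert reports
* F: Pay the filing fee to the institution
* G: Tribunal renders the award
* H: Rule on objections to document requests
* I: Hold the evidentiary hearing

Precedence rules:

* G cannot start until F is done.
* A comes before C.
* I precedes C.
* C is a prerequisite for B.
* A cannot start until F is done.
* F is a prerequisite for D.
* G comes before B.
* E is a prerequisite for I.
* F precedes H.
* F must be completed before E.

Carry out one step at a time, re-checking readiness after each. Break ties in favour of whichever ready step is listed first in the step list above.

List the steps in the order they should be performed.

F has no prerequisites → F first.
Now A, D, E, G and H have their prerequisites met. A is listed earlier, so A next.
Ready: D, E, G and H. D is listed earlier → D.
E, G and H are all available; E is listed earlier → E.
Ready: G, H and I. G is listed earlier → G.
H and I are both available; H is listed earlier → H.
I needed E, now all done → I.
Next only C has its prerequisites met → C.
B is the only step now ready → B.

F A D E G H I C B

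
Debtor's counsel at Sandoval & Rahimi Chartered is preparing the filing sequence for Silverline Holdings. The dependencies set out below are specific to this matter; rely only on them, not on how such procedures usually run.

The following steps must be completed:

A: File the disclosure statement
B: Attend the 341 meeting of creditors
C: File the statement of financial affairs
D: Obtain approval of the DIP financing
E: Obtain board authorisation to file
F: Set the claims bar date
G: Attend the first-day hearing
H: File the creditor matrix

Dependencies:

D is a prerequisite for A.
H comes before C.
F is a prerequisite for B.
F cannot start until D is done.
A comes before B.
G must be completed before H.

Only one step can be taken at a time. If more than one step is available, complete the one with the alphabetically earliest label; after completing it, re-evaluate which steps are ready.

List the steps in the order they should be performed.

Nothing is required for D, E and G. D has the earlier label → D first.
Now A, E, F and G have their prerequisites met. A has the earlier label, so A next.
Now E, F and G have their prerequisites met. E has the earlier label, so E next.
F and G are both available; F has the earlier label → F.
B now also ready, so the ready set is {B, G}; B has the earlier label → B.
G is the only step now ready → G.
H is the only step now ready → H.
That leaves C as the only ready step → C.

D A E F B G H C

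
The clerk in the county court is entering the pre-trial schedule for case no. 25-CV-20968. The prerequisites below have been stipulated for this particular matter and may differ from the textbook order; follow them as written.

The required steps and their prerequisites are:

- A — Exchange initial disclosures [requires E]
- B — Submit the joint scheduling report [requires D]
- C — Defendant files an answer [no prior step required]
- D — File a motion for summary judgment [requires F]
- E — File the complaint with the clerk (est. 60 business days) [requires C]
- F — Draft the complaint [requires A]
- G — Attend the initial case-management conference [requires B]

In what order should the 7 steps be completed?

C is the only step with nothing outstanding, so it goes first.
Next only E has its prerequisites met → E.
A needed E, now all done → A.
F needed A, now all done → F.
D needed F, now all done → D.
Next only B has its prerequisites met → B.
G needed B, now all done → G.

C E A F D B G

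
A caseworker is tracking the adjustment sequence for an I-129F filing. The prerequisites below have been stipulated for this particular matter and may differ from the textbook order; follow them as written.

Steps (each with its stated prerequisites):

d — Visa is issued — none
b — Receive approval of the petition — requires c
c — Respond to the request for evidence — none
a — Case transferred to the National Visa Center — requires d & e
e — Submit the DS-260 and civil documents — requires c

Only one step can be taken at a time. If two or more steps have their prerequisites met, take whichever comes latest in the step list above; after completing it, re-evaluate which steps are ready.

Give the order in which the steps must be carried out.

c e b d a

c and d have no prerequisites; c is listed later, so c is first.
e and b now also ready, so the ready set is {e, b, d}; e is listed later → e.
b and d are both available; b is listed later → b.
Next only d has its prerequisites met → d.
a needed e and d, now all done → a.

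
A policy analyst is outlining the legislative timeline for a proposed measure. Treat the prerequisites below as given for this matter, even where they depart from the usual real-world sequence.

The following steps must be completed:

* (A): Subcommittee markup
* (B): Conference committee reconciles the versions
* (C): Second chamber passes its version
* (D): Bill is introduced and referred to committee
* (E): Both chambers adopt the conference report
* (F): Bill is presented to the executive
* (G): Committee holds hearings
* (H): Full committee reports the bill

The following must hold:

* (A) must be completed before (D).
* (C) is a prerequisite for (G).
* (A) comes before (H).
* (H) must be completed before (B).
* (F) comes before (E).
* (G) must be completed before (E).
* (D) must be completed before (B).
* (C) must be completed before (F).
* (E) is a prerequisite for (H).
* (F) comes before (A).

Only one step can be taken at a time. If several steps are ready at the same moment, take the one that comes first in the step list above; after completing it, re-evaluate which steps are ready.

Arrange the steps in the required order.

(C) → (F) → (A) → (D) → (G) → (E) → (H) → (B)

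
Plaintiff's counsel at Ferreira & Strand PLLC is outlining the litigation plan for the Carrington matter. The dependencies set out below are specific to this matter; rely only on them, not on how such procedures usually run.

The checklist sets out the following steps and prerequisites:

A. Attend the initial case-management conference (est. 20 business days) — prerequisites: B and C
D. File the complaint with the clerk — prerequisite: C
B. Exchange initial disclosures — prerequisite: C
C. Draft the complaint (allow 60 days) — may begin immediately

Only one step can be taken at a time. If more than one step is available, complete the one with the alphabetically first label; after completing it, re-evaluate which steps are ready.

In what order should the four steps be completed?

C has no prerequisites → C first.
Now B and D have their prerequisites met. B has the earlier label, so B next.
Now A and D have their prerequisites met. A has the earlier label, so A next.
D is the only step now ready → D.

C B A D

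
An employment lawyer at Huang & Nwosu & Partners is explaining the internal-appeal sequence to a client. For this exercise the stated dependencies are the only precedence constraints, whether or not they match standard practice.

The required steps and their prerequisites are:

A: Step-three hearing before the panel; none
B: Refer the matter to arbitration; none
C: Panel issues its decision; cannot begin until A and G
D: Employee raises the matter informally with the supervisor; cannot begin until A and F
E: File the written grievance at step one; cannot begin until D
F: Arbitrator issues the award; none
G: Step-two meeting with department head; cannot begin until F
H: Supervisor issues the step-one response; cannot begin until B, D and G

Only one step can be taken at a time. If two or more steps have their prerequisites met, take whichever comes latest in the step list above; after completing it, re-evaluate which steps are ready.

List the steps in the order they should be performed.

F, G, B, A, D, H, E, C

F, B and A have no prerequisites; F is listed later, so F is first.
G now also ready, so the ready set is {G, B, A}; G is listed later → G.
B and A are both available; B is listed later → B.
A is the only step now ready → A.
Ready: D and C. D is listed later → D.
Ready: H, E and C. H is listed later → H.
Ready: E and C. E is listed later → E.
That leaves C as the only ready step → C.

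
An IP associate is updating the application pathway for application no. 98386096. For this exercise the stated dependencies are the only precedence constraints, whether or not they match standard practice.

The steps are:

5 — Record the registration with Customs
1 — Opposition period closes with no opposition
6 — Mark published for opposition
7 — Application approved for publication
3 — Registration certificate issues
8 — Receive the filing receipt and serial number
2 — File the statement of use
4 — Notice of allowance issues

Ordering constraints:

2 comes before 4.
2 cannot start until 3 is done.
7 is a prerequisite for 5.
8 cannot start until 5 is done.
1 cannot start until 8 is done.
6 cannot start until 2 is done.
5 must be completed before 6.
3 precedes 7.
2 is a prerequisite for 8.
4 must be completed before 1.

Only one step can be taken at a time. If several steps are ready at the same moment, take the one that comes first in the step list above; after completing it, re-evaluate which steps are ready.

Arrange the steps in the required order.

3 is the only step with nothing outstanding, so it goes first.
7 and 2 are both available; 7 is listed earlier → 7.
Now 5 and 2 have their prerequisites met. 5 is listed earlier, so 5 next.
Next only 2 has its prerequisites met → 2.
Ready: 6, 8 and 4. 6 is listed earlier → 6.
Ready: 8 and 4. 8 is listed earlier → 8.
4 is the only step now ready → 4.
1 is the only step now ready → 1.

3 → 7 → 5 → 2 → 6 → 8 → 4 → 1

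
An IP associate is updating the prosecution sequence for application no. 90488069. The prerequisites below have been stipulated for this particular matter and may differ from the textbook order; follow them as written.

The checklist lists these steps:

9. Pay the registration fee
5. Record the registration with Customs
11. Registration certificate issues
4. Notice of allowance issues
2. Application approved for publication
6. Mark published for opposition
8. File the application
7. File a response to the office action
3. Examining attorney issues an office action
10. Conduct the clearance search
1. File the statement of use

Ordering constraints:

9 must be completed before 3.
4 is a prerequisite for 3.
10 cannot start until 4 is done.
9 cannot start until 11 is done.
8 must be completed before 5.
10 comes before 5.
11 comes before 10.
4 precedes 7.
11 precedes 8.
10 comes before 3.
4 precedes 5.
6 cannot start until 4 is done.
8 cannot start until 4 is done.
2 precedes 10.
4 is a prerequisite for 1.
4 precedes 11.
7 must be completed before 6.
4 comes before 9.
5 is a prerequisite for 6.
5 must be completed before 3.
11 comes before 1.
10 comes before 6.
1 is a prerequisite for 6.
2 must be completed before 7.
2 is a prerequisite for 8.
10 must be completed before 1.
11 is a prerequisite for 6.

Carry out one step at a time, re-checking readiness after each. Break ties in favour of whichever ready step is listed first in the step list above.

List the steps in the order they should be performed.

Nothing is required for 4 and 2. 4 is listed earlier → 4 first.
Now 11 and 2 have their prerequisites met. 11 is listed earlier, so 11 next.
9 now also ready, so the ready set is {9, 2}; 9 is listed earlier → 9.
Next only 2 has its prerequisites met → 2.
Ready: 8, 7 and 10. 8 is listed earlier → 8.
Now 7 and 10 have their prerequisites met. 7 is listed earlier, so 7 next.
10 needed 11, 4 and 2, now all done → 10.
5 and 1 are both available; 5 is listed earlier → 5.
3 now also ready, so the ready set is {3, 1}; 3 is listed earlier → 3.
Next only 1 has its prerequisites met → 1.
Next only 6 has its prerequisites met → 6.

4 → 11 → 9 → 2 → 8 → 7 → 10 → 5 → 3 → 1 → 6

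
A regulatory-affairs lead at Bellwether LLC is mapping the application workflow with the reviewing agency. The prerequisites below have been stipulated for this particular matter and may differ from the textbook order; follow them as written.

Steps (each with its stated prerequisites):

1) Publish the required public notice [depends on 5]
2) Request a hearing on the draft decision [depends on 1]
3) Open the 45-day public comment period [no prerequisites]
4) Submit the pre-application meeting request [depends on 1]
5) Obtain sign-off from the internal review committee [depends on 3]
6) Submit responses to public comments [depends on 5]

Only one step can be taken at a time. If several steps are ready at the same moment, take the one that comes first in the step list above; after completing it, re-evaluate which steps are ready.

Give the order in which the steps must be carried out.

3 is the only step with nothing outstanding, so it goes first.
5 needed 3, now all done → 5.
Ready: 1 and 6. 1 is listed earlier → 1.
2 and 4 now also ready, so the ready set is {2, 4, 6}; 2 is listed earlier → 2.
4 and 6 are both available; 4 is listed earlier → 4.
Next only 6 has its prerequisites met → 6.

3 → 5 → 1 → 2 → 4 → 6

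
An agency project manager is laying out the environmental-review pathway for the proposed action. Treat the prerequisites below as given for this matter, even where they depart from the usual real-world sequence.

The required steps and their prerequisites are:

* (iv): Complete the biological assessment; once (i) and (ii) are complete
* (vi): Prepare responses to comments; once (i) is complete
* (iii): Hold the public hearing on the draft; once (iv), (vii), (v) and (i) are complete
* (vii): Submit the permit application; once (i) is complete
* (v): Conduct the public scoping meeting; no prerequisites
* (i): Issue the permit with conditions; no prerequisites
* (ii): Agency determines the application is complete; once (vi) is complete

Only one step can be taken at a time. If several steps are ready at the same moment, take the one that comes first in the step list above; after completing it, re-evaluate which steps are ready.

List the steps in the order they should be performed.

(v) and (i) have no prerequisites; (v) is listed earlier, so (v) is first.
That leaves (i) as the only ready step → (i).
Ready: (vi) and (vii). (vi) is listed earlier → (vi).
(ii) now also ready, so the ready set is {(vii), (ii)}; (vii) is listed earlier → (vii).
Next only (ii) has its prerequisites met → (ii).
That leaves (iv) as the only ready step → (iv).
(iii) is the only step now ready → (iii).

(v), (i), (vi), (vii), (ii), (iv), (iii)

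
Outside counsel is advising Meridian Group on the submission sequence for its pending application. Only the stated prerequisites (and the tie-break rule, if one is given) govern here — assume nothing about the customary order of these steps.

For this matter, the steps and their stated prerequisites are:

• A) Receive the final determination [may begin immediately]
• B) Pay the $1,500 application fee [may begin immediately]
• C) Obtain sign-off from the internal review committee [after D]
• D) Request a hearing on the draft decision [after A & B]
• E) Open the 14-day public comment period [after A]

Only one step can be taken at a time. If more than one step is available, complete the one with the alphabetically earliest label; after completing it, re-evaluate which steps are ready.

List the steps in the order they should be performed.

A and B have no prerequisites; A has the earlier label, so A is first.
B and E are both available; B has the earlier label → B.
D now also ready, so the ready set is {D, E}; D has the earlier label → D.
C now also ready, so the ready set is {C, E}; C has the earlier label → C.
E is the only step now ready → E.

A, B, D, C, E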